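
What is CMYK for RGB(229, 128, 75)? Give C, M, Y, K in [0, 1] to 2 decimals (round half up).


R'=229/255≈0.8980, G'=128/255≈0.5020, B'=75/255≈0.2941
K = 1 - max(R',G',B') = 1 - 229/255 = 26/255 = 0.10196… → 0.10
(1-R'-K)/(1-K) simplifies to (max-R)/max with max = 229:
C = (229-229)/229 = 0/229 = 0 → 0.00
M = (229-128)/229 = 101/229 = 0.44104… → 0.44
Y = (229-75)/229 = 154/229 = 0.67248… → 0.67
= CMYK(0.00, 0.44, 0.67, 0.10)


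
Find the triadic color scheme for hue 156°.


Triadic: equally spaced at 120° intervals
H1 = 156°
H2 = (156 + 120) mod 360 = 276°
H3 = (156 + 240) mod 360 = 36°
Triadic = 156°, 276°, 36°


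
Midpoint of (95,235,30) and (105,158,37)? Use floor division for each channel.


Midpoint: each channel = ⌊(C₁+C₂)/2⌋
R: ⌊(95+105)/2⌋ = 100
G: ⌊(235+158)/2⌋ = 196
B: ⌊(30+37)/2⌋ = 33
= RGB(100, 196, 33)


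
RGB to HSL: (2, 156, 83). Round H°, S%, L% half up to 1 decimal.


Normalize: R'=2/255≈0.0078, G'=156/255≈0.6118, B'=83/255≈0.3255
Max=156/255, Min=2/255, Δ=Max-Min=154/255
L = (Max+Min)/2 = (156+2)/510 = 158/510 = 0.30980… → L = 31.0%
L ≤ 0.5 → S = Δ/(Max+Min) = 154/(156+2) = 154/158 = 0.97468… → S = 97.5%
(the 1/255 factors cancel in S and H, so raw channel differences can be used)
Max is G' → H = 60 × ((B-R)/Δ + 2) = 60 × ((83-2)/154 + 2)
  81/154 + 2 = 0.5259… + 2 = 2.5259…
  H = 60 × 2.5259… = 151.558…° → H = 151.6°
= HSL(151.6°, 97.5%, 31.0%)


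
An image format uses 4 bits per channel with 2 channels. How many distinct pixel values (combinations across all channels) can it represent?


Total bits = 4 bits/channel × 2 channels = 8 bits
Distinct pixel values = 2^8
= 256 pixel values


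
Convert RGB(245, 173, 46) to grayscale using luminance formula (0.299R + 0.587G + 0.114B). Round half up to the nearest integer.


Gray = 0.299×R + 0.587×G + 0.114×B
Gray = 0.299×245 + 0.587×173 + 0.114×46
Gray = 73.255 + 101.551 + 5.244
Gray = 180.050 → round half up → 180
Gray = 180


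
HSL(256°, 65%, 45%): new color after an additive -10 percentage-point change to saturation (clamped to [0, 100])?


Original S = 65%
Adjustment = -10 percentage points
New S = 65 + (-10) = 55
Clamp to [0, 100] → 55
= HSL(256°, 55%, 45%)


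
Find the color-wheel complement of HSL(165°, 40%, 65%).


Complement = opposite side of color wheel = hue + 180°
H' = (165 + 180) mod 360 = 345°
S and L unchanged.
= HSL(345°, 40%, 65%)


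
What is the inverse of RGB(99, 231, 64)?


Invert: (255-R, 255-G, 255-B)
R: 255-99 = 156
G: 255-231 = 24
B: 255-64 = 191
= RGB(156, 24, 191)


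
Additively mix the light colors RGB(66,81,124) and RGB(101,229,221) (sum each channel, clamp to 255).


Additive: each channel = min(255, C₁+C₂)
R: 66+101 = 167 → 167
G: 81+229 = 310 → 255
B: 124+221 = 345 → 255
= RGB(167, 255, 255)


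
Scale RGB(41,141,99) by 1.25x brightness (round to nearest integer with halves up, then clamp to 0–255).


Multiply each channel by 1.25, round half up, clamp to [0, 255]
R: 41×1.25 = 51.25 → round → 51
G: 141×1.25 = 176.25 → round → 176
B: 99×1.25 = 123.75 → round → 124
= RGB(51, 176, 124)


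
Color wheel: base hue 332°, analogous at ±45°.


Base hue: 332°
Left analog: (332 - 45) mod 360 = 287°
Right analog: (332 + 45) mod 360 = 17°
Analogous hues = 287° and 17°


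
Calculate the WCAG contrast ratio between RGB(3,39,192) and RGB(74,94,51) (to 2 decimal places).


Linearize each sRGB channel c=v/255: c/12.92 if c ≤ 0.04045 else ((c+0.055)/1.055)^2.4
L = 0.2126×R_lin + 0.7152×G_lin + 0.0722×B_lin
Color 1 (3,39,192):
  R=3: 3/255≈0.0118 ≤ 0.04045 → 0.0118/12.92 ≈ 0.00091
  G=39: 39/255≈0.1529 > 0.04045 → ((0.1529+0.055)/1.055)^2.4 ≈ 0.02029
  B=192: 192/255≈0.7529 > 0.04045 → ((0.7529+0.055)/1.055)^2.4 ≈ 0.52712
  L1 = 0.2126×0.00091 + 0.7152×0.02029 + 0.0722×0.52712 ≈ 0.05276
Color 2 (74,94,51):
  R=74: 74/255≈0.2902 > 0.04045 → ((0.2902+0.055)/1.055)^2.4 ≈ 0.06848
  G=94: 94/255≈0.3686 > 0.04045 → ((0.3686+0.055)/1.055)^2.4 ≈ 0.11193
  B=51: 51/255≈0.2000 > 0.04045 → ((0.2000+0.055)/1.055)^2.4 ≈ 0.03310
  L2 = 0.2126×0.06848 + 0.7152×0.11193 + 0.0722×0.03310 ≈ 0.09700
Lighter = 0.09700, Darker = 0.05276
Ratio = (L_lighter + 0.05) / (L_darker + 0.05)
Ratio = (0.09700 + 0.05) / (0.05276 + 0.05) = 0.14700 / 0.10276 ≈ 1.4305
Ratio ≈ 1.43:1


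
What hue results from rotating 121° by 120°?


New hue = (H + rotation) mod 360
New hue = (121 + 120) mod 360
= 241 mod 360
= 241°


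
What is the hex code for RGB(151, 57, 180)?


R = 151 → 97 (hex)
G = 57 → 39 (hex)
B = 180 → B4 (hex)
Hex = #9739B4


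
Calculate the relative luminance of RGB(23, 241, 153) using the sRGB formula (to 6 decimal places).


Linearize each channel (sRGB transfer function): c = v/255; c_lin = c/12.92 if c ≤ 0.04045, else ((c+0.055)/1.055)^2.4
  R: 23/255 ≈ 0.090196 > 0.04045 → ((0.090196+0.055)/1.055)^2.4 ≈ 0.008568
  G: 241/255 ≈ 0.945098 > 0.04045 → ((0.945098+0.055)/1.055)^2.4 ≈ 0.879622
  B: 153/255 ≈ 0.600000 > 0.04045 → ((0.600000+0.055)/1.055)^2.4 ≈ 0.318547
R_lin = 0.008568, G_lin = 0.879622, B_lin = 0.318547
L = 0.2126×R + 0.7152×G + 0.0722×B
L = 0.2126×0.008568 + 0.7152×0.879622 + 0.0722×0.318547
L ≈ 0.653927


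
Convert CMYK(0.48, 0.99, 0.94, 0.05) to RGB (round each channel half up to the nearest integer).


R = 255 × (1-C) × (1-K) = 255 × 0.52 × 0.95 = 125.97 → 126
G = 255 × (1-M) × (1-K) = 255 × 0.01 × 0.95 = 2.4225 → 2
B = 255 × (1-Y) × (1-K) = 255 × 0.06 × 0.95 = 14.535 → 15
= RGB(126, 2, 15)


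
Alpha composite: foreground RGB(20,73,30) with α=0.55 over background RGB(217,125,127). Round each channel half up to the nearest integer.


C = α×F + (1-α)×B, with 1-α = 0.45
R: 0.55×20 + 0.45×217 = 11.00 + 97.65 = 108.65 → 109
G: 0.55×73 + 0.45×125 = 40.15 + 56.25 = 96.40 → 96
B: 0.55×30 + 0.45×127 = 16.50 + 57.15 = 73.65 → 74
= RGB(109, 96, 74)


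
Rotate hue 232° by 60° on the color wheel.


New hue = (H + rotation) mod 360
New hue = (232 + 60) mod 360
= 292 mod 360
= 292°


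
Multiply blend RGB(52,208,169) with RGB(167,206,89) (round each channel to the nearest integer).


Multiply: C = A×B/255, rounded to nearest integer
R: 52×167/255 = 8684/255 ≈ 34.055 → 34
G: 208×206/255 = 42848/255 ≈ 168.031 → 168
B: 169×89/255 = 15041/255 ≈ 58.984 → 59
= RGB(34, 168, 59)


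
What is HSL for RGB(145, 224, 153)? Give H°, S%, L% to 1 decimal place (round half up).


Normalize: R'=145/255≈0.5686, G'=224/255≈0.8784, B'=153/255≈0.6000
Max=224/255, Min=145/255, Δ=Max-Min=79/255
L = (Max+Min)/2 = (224+145)/510 = 369/510 = 0.72352… → L = 72.4%
L > 0.5 → S = Δ/(2-Max-Min) = 79/(510-224-145) = 79/141 = 0.56028… → S = 56.0%
(the 1/255 factors cancel in S and H, so raw channel differences can be used)
Max is G' → H = 60 × ((B-R)/Δ + 2) = 60 × ((153-145)/79 + 2)
  8/79 + 2 = 0.1012… + 2 = 2.1012…
  H = 60 × 2.1012… = 126.075…° → H = 126.1°
= HSL(126.1°, 56.0%, 72.4%)


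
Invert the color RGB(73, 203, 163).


Invert: (255-R, 255-G, 255-B)
R: 255-73 = 182
G: 255-203 = 52
B: 255-163 = 92
= RGB(182, 52, 92)


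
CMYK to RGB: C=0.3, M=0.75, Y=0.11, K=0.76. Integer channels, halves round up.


R = 255 × (1-C) × (1-K) = 255 × 0.70 × 0.24 = 42.84 → 43
G = 255 × (1-M) × (1-K) = 255 × 0.25 × 0.24 = 15.3 → 15
B = 255 × (1-Y) × (1-K) = 255 × 0.89 × 0.24 = 54.468 → 54
= RGB(43, 15, 54)


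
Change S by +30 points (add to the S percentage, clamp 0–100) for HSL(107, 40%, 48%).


Original S = 40%
Adjustment = +30 percentage points
New S = 40 + (30) = 70
Clamp to [0, 100] → 70
= HSL(107°, 70%, 48%)


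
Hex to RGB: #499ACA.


49 → 73 (R)
9A → 154 (G)
CA → 202 (B)
= RGB(73, 154, 202)


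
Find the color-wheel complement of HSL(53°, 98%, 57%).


Complement = opposite side of color wheel = hue + 180°
H' = (53 + 180) mod 360 = 233°
S and L unchanged.
= HSL(233°, 98%, 57%)


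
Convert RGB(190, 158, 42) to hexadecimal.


R = 190 → BE (hex)
G = 158 → 9E (hex)
B = 42 → 2A (hex)
Hex = #BE9E2A


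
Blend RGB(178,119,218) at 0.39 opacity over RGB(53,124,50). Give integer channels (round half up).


C = α×F + (1-α)×B, with 1-α = 0.61
R: 0.39×178 + 0.61×53 = 69.42 + 32.33 = 101.75 → 102
G: 0.39×119 + 0.61×124 = 46.41 + 75.64 = 122.05 → 122
B: 0.39×218 + 0.61×50 = 85.02 + 30.50 = 115.52 → 116
= RGB(102, 122, 116)


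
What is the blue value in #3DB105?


Color: #3DB105
R = 3D = 61
G = B1 = 177
B = 05 = 5
Blue = 5


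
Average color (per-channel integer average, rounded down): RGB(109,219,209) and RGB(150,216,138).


Midpoint: each channel = ⌊(C₁+C₂)/2⌋
R: ⌊(109+150)/2⌋ = 129
G: ⌊(219+216)/2⌋ = 217
B: ⌊(209+138)/2⌋ = 173
= RGB(129, 217, 173)


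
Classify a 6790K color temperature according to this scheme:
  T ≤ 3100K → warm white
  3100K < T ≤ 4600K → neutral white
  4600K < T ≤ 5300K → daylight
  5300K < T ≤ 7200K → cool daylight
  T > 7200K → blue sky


Temperature: 6790K
5300K < 6790K ≤ 7200K → cool daylight
Classification: cool daylight


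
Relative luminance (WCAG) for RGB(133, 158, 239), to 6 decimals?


Linearize each channel (sRGB transfer function): c = v/255; c_lin = c/12.92 if c ≤ 0.04045, else ((c+0.055)/1.055)^2.4
  R: 133/255 ≈ 0.521569 > 0.04045 → ((0.521569+0.055)/1.055)^2.4 ≈ 0.234551
  G: 158/255 ≈ 0.619608 > 0.04045 → ((0.619608+0.055)/1.055)^2.4 ≈ 0.341914
  B: 239/255 ≈ 0.937255 > 0.04045 → ((0.937255+0.055)/1.055)^2.4 ≈ 0.863157
R_lin = 0.234551, G_lin = 0.341914, B_lin = 0.863157
L = 0.2126×R + 0.7152×G + 0.0722×B
L = 0.2126×0.234551 + 0.7152×0.341914 + 0.0722×0.863157
L ≈ 0.356723


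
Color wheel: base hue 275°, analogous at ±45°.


Base hue: 275°
Left analog: (275 - 45) mod 360 = 230°
Right analog: (275 + 45) mod 360 = 320°
Analogous hues = 230° and 320°


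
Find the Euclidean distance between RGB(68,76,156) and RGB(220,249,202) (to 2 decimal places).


d = √[(R₁-R₂)² + (G₁-G₂)² + (B₁-B₂)²]
d = √[(68-220)² + (76-249)² + (156-202)²]
d = √[23104 + 29929 + 2116]
d = √55149
d ≈ 234.84


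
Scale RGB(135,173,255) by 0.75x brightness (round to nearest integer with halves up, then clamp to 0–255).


Multiply each channel by 0.75, round half up, clamp to [0, 255]
R: 135×0.75 = 101.25 → round → 101
G: 173×0.75 = 129.75 → round → 130
B: 255×0.75 = 191.25 → round → 191
= RGB(101, 130, 191)


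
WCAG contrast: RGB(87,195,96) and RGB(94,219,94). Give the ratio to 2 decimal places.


Linearize each sRGB channel c=v/255: c/12.92 if c ≤ 0.04045 else ((c+0.055)/1.055)^2.4
L = 0.2126×R_lin + 0.7152×G_lin + 0.0722×B_lin
Color 1 (87,195,96):
  R=87: 87/255≈0.3412 > 0.04045 → ((0.3412+0.055)/1.055)^2.4 ≈ 0.09531
  G=195: 195/255≈0.7647 > 0.04045 → ((0.7647+0.055)/1.055)^2.4 ≈ 0.54572
  B=96: 96/255≈0.3765 > 0.04045 → ((0.3765+0.055)/1.055)^2.4 ≈ 0.11697
  L1 = 0.2126×0.09531 + 0.7152×0.54572 + 0.0722×0.11697 ≈ 0.41901
Color 2 (94,219,94):
  R=94: 94/255≈0.3686 > 0.04045 → ((0.3686+0.055)/1.055)^2.4 ≈ 0.11193
  G=219: 219/255≈0.8588 > 0.04045 → ((0.8588+0.055)/1.055)^2.4 ≈ 0.70838
  B=94: 94/255≈0.3686 > 0.04045 → ((0.3686+0.055)/1.055)^2.4 ≈ 0.11193
  L2 = 0.2126×0.11193 + 0.7152×0.70838 + 0.0722×0.11193 ≈ 0.53851
Lighter = 0.53851, Darker = 0.41901
Ratio = (L_lighter + 0.05) / (L_darker + 0.05)
Ratio = (0.53851 + 0.05) / (0.41901 + 0.05) = 0.58851 / 0.46901 ≈ 1.2548
Ratio ≈ 1.25:1


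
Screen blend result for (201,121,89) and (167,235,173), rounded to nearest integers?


Screen: C = 255 - (255-A)×(255-B)/255, rounded to nearest integer
R: 255 - (255-201)×(255-167)/255 = 255 - 4752/255 ≈ 255 - 18.635 = 236.365 → 236
G: 255 - (255-121)×(255-235)/255 = 255 - 2680/255 ≈ 255 - 10.510 = 244.490 → 244
B: 255 - (255-89)×(255-173)/255 = 255 - 13612/255 ≈ 255 - 53.380 = 201.620 → 202
= RGB(236, 244, 202)


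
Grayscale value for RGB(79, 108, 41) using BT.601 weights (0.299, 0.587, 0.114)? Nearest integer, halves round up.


Gray = 0.299×R + 0.587×G + 0.114×B
Gray = 0.299×79 + 0.587×108 + 0.114×41
Gray = 23.621 + 63.396 + 4.674
Gray = 91.691 → round half up → 92
Gray = 92


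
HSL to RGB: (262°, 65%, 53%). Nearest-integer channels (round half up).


H=262°, S=0.65, L=0.53
C = (1-|2L-1|)×S = (1-|0.06|)×0.65 = 0.611
H' = H/60 = 262/60 ≈ 4.3667; X = C×(1-|H' mod 2 - 1|) ≈ 0.2240
m = L - C/2 = 0.53 - 0.3055 = 0.2245
Sector ⌊H'⌋ = 4 → (R',G',B') = (≈0.2240, 0.0, 0.611)
RGB = ((R'+m)×255, (G'+m)×255, (B'+m)×255) = (114.376, 57.2475, 213.0525)
Round half up → RGB(114, 57, 213)


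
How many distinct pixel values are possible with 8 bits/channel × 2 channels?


Total bits = 8 bits/channel × 2 channels = 16 bits
Distinct pixel values = 2^16
= 65,536 pixel values


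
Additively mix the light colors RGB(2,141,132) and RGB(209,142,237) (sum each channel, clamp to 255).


Additive: each channel = min(255, C₁+C₂)
R: 2+209 = 211 → 211
G: 141+142 = 283 → 255
B: 132+237 = 369 → 255
= RGB(211, 255, 255)


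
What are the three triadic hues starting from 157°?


Triadic: equally spaced at 120° intervals
H1 = 157°
H2 = (157 + 120) mod 360 = 277°
H3 = (157 + 240) mod 360 = 37°
Triadic = 157°, 277°, 37°


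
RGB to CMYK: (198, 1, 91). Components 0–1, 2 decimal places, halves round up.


R'=198/255≈0.7765, G'=1/255≈0.0039, B'=91/255≈0.3569
K = 1 - max(R',G',B') = 1 - 198/255 = 57/255 = 0.22352… → 0.22
(1-R'-K)/(1-K) simplifies to (max-R)/max with max = 198:
C = (198-198)/198 = 0/198 = 0 → 0.00
M = (198-1)/198 = 197/198 = 0.99494… → 0.99
Y = (198-91)/198 = 107/198 = 0.54040… → 0.54
= CMYK(0.00, 0.99, 0.54, 0.22)


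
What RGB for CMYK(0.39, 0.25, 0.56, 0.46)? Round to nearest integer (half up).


R = 255 × (1-C) × (1-K) = 255 × 0.61 × 0.54 = 83.997 → 84
G = 255 × (1-M) × (1-K) = 255 × 0.75 × 0.54 = 103.275 → 103
B = 255 × (1-Y) × (1-K) = 255 × 0.44 × 0.54 = 60.588 → 61
= RGB(84, 103, 61)


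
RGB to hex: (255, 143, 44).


R = 255 → FF (hex)
G = 143 → 8F (hex)
B = 44 → 2C (hex)
Hex = #FF8F2C


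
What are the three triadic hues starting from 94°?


Triadic: equally spaced at 120° intervals
H1 = 94°
H2 = (94 + 120) mod 360 = 214°
H3 = (94 + 240) mod 360 = 334°
Triadic = 94°, 214°, 334°


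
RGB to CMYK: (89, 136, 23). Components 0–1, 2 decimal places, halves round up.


R'=89/255≈0.3490, G'=136/255≈0.5333, B'=23/255≈0.0902
K = 1 - max(R',G',B') = 1 - 136/255 = 119/255 = 0.46666… → 0.47
(1-R'-K)/(1-K) simplifies to (max-R)/max with max = 136:
C = (136-89)/136 = 47/136 = 0.34558… → 0.35
M = (136-136)/136 = 0/136 = 0 → 0.00
Y = (136-23)/136 = 113/136 = 0.83088… → 0.83
= CMYK(0.35, 0.00, 0.83, 0.47)


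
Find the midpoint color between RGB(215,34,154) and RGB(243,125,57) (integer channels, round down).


Midpoint: each channel = ⌊(C₁+C₂)/2⌋
R: ⌊(215+243)/2⌋ = 229
G: ⌊(34+125)/2⌋ = 79
B: ⌊(154+57)/2⌋ = 105
= RGB(229, 79, 105)


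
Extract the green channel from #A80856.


Color: #A80856
R = A8 = 168
G = 08 = 8
B = 56 = 86
Green = 8


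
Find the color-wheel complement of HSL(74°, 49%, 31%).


Complement = opposite side of color wheel = hue + 180°
H' = (74 + 180) mod 360 = 254°
S and L unchanged.
= HSL(254°, 49%, 31%)


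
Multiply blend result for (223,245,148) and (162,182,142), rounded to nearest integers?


Multiply: C = A×B/255, rounded to nearest integer
R: 223×162/255 = 36126/255 ≈ 141.671 → 142
G: 245×182/255 = 44590/255 ≈ 174.863 → 175
B: 148×142/255 = 21016/255 ≈ 82.416 → 82
= RGB(142, 175, 82)


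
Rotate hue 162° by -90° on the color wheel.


New hue = (H + rotation) mod 360
New hue = (162 -90) mod 360
= 72 mod 360
= 72°


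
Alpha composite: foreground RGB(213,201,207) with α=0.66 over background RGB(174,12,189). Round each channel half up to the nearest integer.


C = α×F + (1-α)×B, with 1-α = 0.34
R: 0.66×213 + 0.34×174 = 140.58 + 59.16 = 199.74 → 200
G: 0.66×201 + 0.34×12 = 132.66 + 4.08 = 136.74 → 137
B: 0.66×207 + 0.34×189 = 136.62 + 64.26 = 200.88 → 201
= RGB(200, 137, 201)


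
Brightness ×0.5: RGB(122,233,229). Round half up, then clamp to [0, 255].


Multiply each channel by 0.5, round half up, clamp to [0, 255]
R: 122×0.5 = 61
G: 233×0.5 = 116.5 → round → 117
B: 229×0.5 = 114.5 → round → 115
= RGB(61, 117, 115)


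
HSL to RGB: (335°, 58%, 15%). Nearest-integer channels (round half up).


H=335°, S=0.58, L=0.15
C = (1-|2L-1|)×S = (1-|-0.70|)×0.58 = 0.174
H' = H/60 = 335/60 ≈ 5.5833; X = C×(1-|H' mod 2 - 1|) = 0.0725
m = L - C/2 = 0.15 - 0.087 = 0.063
Sector ⌊H'⌋ = 5 → (R',G',B') = (0.174, 0.0, 0.0725)
RGB = ((R'+m)×255, (G'+m)×255, (B'+m)×255) = (60.435, 16.065, 34.5525)
Round half up → RGB(60, 16, 35)


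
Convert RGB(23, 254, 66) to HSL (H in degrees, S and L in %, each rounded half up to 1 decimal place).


Normalize: R'=23/255≈0.0902, G'=254/255≈0.9961, B'=66/255≈0.2588
Max=254/255, Min=23/255, Δ=Max-Min=231/255
L = (Max+Min)/2 = (254+23)/510 = 277/510 = 0.54313… → L = 54.3%
L > 0.5 → S = Δ/(2-Max-Min) = 231/(510-254-23) = 231/233 = 0.99141… → S = 99.1%
(the 1/255 factors cancel in S and H, so raw channel differences can be used)
Max is G' → H = 60 × ((B-R)/Δ + 2) = 60 × ((66-23)/231 + 2)
  43/231 + 2 = 0.1861… + 2 = 2.1861…
  H = 60 × 2.1861… = 131.168…° → H = 131.2°
= HSL(131.2°, 99.1%, 54.3%)


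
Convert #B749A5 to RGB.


B7 → 183 (R)
49 → 73 (G)
A5 → 165 (B)
= RGB(183, 73, 165)


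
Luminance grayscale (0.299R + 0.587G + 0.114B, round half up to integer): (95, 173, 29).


Gray = 0.299×R + 0.587×G + 0.114×B
Gray = 0.299×95 + 0.587×173 + 0.114×29
Gray = 28.405 + 101.551 + 3.306
Gray = 133.262 → round half up → 133
Gray = 133


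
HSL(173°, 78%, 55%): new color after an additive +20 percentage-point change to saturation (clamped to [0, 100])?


Original S = 78%
Adjustment = +20 percentage points
New S = 78 + (20) = 98
Clamp to [0, 100] → 98
= HSL(173°, 98%, 55%)


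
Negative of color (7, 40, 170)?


Invert: (255-R, 255-G, 255-B)
R: 255-7 = 248
G: 255-40 = 215
B: 255-170 = 85
= RGB(248, 215, 85)


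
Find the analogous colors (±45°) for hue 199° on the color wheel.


Base hue: 199°
Left analog: (199 - 45) mod 360 = 154°
Right analog: (199 + 45) mod 360 = 244°
Analogous hues = 154° and 244°


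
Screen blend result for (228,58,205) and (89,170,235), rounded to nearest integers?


Screen: C = 255 - (255-A)×(255-B)/255, rounded to nearest integer
R: 255 - (255-228)×(255-89)/255 = 255 - 4482/255 ≈ 255 - 17.576 = 237.424 → 237
G: 255 - (255-58)×(255-170)/255 = 255 - 16745/255 ≈ 255 - 65.667 = 189.333 → 189
B: 255 - (255-205)×(255-235)/255 = 255 - 1000/255 ≈ 255 - 3.922 = 251.078 → 251
= RGB(237, 189, 251)


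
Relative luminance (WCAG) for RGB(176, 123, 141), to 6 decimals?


Linearize each channel (sRGB transfer function): c = v/255; c_lin = c/12.92 if c ≤ 0.04045, else ((c+0.055)/1.055)^2.4
  R: 176/255 ≈ 0.690196 > 0.04045 → ((0.690196+0.055)/1.055)^2.4 ≈ 0.434154
  G: 123/255 ≈ 0.482353 > 0.04045 → ((0.482353+0.055)/1.055)^2.4 ≈ 0.198069
  B: 141/255 ≈ 0.552941 > 0.04045 → ((0.552941+0.055)/1.055)^2.4 ≈ 0.266356
R_lin = 0.434154, G_lin = 0.198069, B_lin = 0.266356
L = 0.2126×R + 0.7152×G + 0.0722×B
L = 0.2126×0.434154 + 0.7152×0.198069 + 0.0722×0.266356
L ≈ 0.253191


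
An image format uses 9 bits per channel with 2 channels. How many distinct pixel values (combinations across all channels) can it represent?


Total bits = 9 bits/channel × 2 channels = 18 bits
Distinct pixel values = 2^18
= 262,144 pixel values


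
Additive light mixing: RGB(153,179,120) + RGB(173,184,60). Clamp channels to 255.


Additive: each channel = min(255, C₁+C₂)
R: 153+173 = 326 → 255
G: 179+184 = 363 → 255
B: 120+60 = 180 → 180
= RGB(255, 255, 180)


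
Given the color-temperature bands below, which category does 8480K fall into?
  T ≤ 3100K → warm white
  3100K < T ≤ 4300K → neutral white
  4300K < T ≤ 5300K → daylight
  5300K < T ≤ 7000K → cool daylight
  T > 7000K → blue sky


Temperature: 8480K
8480K > 7000K → blue sky
Classification: blue sky


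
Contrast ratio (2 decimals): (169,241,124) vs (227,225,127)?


Linearize each sRGB channel c=v/255: c/12.92 if c ≤ 0.04045 else ((c+0.055)/1.055)^2.4
L = 0.2126×R_lin + 0.7152×G_lin + 0.0722×B_lin
Color 1 (169,241,124):
  R=169: 169/255≈0.6627 > 0.04045 → ((0.6627+0.055)/1.055)^2.4 ≈ 0.39676
  G=241: 241/255≈0.9451 > 0.04045 → ((0.9451+0.055)/1.055)^2.4 ≈ 0.87962
  B=124: 124/255≈0.4863 > 0.04045 → ((0.4863+0.055)/1.055)^2.4 ≈ 0.20156
  L1 = 0.2126×0.39676 + 0.7152×0.87962 + 0.0722×0.20156 ≈ 0.72801
Color 2 (227,225,127):
  R=227: 227/255≈0.8902 > 0.04045 → ((0.8902+0.055)/1.055)^2.4 ≈ 0.76815
  G=225: 225/255≈0.8824 > 0.04045 → ((0.8824+0.055)/1.055)^2.4 ≈ 0.75294
  B=127: 127/255≈0.4980 > 0.04045 → ((0.4980+0.055)/1.055)^2.4 ≈ 0.21223
  L2 = 0.2126×0.76815 + 0.7152×0.75294 + 0.0722×0.21223 ≈ 0.71714
Lighter = 0.72801, Darker = 0.71714
Ratio = (L_lighter + 0.05) / (L_darker + 0.05)
Ratio = (0.72801 + 0.05) / (0.71714 + 0.05) = 0.77801 / 0.76714 ≈ 1.0142
Ratio ≈ 1.01:1


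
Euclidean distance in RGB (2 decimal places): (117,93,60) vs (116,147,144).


d = √[(R₁-R₂)² + (G₁-G₂)² + (B₁-B₂)²]
d = √[(117-116)² + (93-147)² + (60-144)²]
d = √[1 + 2916 + 7056]
d = √9973
d ≈ 99.86


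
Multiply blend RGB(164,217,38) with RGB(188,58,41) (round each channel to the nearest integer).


Multiply: C = A×B/255, rounded to nearest integer
R: 164×188/255 = 30832/255 ≈ 120.910 → 121
G: 217×58/255 = 12586/255 ≈ 49.357 → 49
B: 38×41/255 = 1558/255 ≈ 6.110 → 6
= RGB(121, 49, 6)


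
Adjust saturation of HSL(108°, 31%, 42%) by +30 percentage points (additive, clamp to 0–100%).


Original S = 31%
Adjustment = +30 percentage points
New S = 31 + (30) = 61
Clamp to [0, 100] → 61
= HSL(108°, 61%, 42%)


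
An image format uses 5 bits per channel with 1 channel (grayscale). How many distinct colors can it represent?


Total bits = 5 bits/channel × 1 channels = 5 bits
Distinct colors = 2^5
= 32 colors


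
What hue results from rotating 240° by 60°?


New hue = (H + rotation) mod 360
New hue = (240 + 60) mod 360
= 300 mod 360
= 300°


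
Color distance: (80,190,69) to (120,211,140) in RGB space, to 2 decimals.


d = √[(R₁-R₂)² + (G₁-G₂)² + (B₁-B₂)²]
d = √[(80-120)² + (190-211)² + (69-140)²]
d = √[1600 + 441 + 5041]
d = √7082
d ≈ 84.15


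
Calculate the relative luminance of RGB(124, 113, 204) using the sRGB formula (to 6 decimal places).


Linearize each channel (sRGB transfer function): c = v/255; c_lin = c/12.92 if c ≤ 0.04045, else ((c+0.055)/1.055)^2.4
  R: 124/255 ≈ 0.486275 > 0.04045 → ((0.486275+0.055)/1.055)^2.4 ≈ 0.201556
  G: 113/255 ≈ 0.443137 > 0.04045 → ((0.443137+0.055)/1.055)^2.4 ≈ 0.165132
  B: 204/255 ≈ 0.800000 > 0.04045 → ((0.800000+0.055)/1.055)^2.4 ≈ 0.603827
R_lin = 0.201556, G_lin = 0.165132, B_lin = 0.603827
L = 0.2126×R + 0.7152×G + 0.0722×B
L = 0.2126×0.201556 + 0.7152×0.165132 + 0.0722×0.603827
L ≈ 0.204550


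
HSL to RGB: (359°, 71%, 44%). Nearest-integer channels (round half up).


H=359°, S=0.71, L=0.44
C = (1-|2L-1|)×S = (1-|-0.12|)×0.71 = 0.6248
H' = H/60 = 359/60 ≈ 5.9833; X = C×(1-|H' mod 2 - 1|) ≈ 0.0104
m = L - C/2 = 0.44 - 0.3124 = 0.1276
Sector ⌊H'⌋ = 5 → (R',G',B') = (0.6248, 0.0, ≈0.0104)
RGB = ((R'+m)×255, (G'+m)×255, (B'+m)×255) = (191.862, 32.538, 35.1934)
Round half up → RGB(192, 33, 35)


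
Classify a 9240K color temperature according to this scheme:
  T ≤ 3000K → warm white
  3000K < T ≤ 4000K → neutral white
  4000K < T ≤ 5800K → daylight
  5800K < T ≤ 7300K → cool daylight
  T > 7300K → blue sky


Temperature: 9240K
9240K > 7300K → blue sky
Classification: blue sky


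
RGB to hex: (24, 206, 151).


R = 24 → 18 (hex)
G = 206 → CE (hex)
B = 151 → 97 (hex)
Hex = #18CE97


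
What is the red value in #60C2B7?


Color: #60C2B7
R = 60 = 96
G = C2 = 194
B = B7 = 183
Red = 96


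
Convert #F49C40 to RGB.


F4 → 244 (R)
9C → 156 (G)
40 → 64 (B)
= RGB(244, 156, 64)


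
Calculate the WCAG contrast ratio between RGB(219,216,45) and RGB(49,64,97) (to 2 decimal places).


Linearize each sRGB channel c=v/255: c/12.92 if c ≤ 0.04045 else ((c+0.055)/1.055)^2.4
L = 0.2126×R_lin + 0.7152×G_lin + 0.0722×B_lin
Color 1 (219,216,45):
  R=219: 219/255≈0.8588 > 0.04045 → ((0.8588+0.055)/1.055)^2.4 ≈ 0.70838
  G=216: 216/255≈0.8471 > 0.04045 → ((0.8471+0.055)/1.055)^2.4 ≈ 0.68669
  B=45: 45/255≈0.1765 > 0.04045 → ((0.1765+0.055)/1.055)^2.4 ≈ 0.02624
  L1 = 0.2126×0.70838 + 0.7152×0.68669 + 0.0722×0.02624 ≈ 0.64361
Color 2 (49,64,97):
  R=49: 49/255≈0.1922 > 0.04045 → ((0.1922+0.055)/1.055)^2.4 ≈ 0.03071
  G=64: 64/255≈0.2510 > 0.04045 → ((0.2510+0.055)/1.055)^2.4 ≈ 0.05127
  B=97: 97/255≈0.3804 > 0.04045 → ((0.3804+0.055)/1.055)^2.4 ≈ 0.11954
  L2 = 0.2126×0.03071 + 0.7152×0.05127 + 0.0722×0.11954 ≈ 0.05183
Lighter = 0.64361, Darker = 0.05183
Ratio = (L_lighter + 0.05) / (L_darker + 0.05)
Ratio = (0.64361 + 0.05) / (0.05183 + 0.05) = 0.69361 / 0.10183 ≈ 6.8116
Ratio ≈ 6.81:1


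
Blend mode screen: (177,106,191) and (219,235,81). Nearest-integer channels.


Screen: C = 255 - (255-A)×(255-B)/255, rounded to nearest integer
R: 255 - (255-177)×(255-219)/255 = 255 - 2808/255 ≈ 255 - 11.012 = 243.988 → 244
G: 255 - (255-106)×(255-235)/255 = 255 - 2980/255 ≈ 255 - 11.686 = 243.314 → 243
B: 255 - (255-191)×(255-81)/255 = 255 - 11136/255 ≈ 255 - 43.671 = 211.329 → 211
= RGB(244, 243, 211)


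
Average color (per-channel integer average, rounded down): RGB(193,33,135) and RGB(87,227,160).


Midpoint: each channel = ⌊(C₁+C₂)/2⌋
R: ⌊(193+87)/2⌋ = 140
G: ⌊(33+227)/2⌋ = 130
B: ⌊(135+160)/2⌋ = 147
= RGB(140, 130, 147)


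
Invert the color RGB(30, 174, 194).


Invert: (255-R, 255-G, 255-B)
R: 255-30 = 225
G: 255-174 = 81
B: 255-194 = 61
= RGB(225, 81, 61)


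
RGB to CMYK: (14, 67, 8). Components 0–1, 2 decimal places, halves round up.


R'=14/255≈0.0549, G'=67/255≈0.2627, B'=8/255≈0.0314
K = 1 - max(R',G',B') = 1 - 67/255 = 188/255 = 0.73725… → 0.74
(1-R'-K)/(1-K) simplifies to (max-R)/max with max = 67:
C = (67-14)/67 = 53/67 = 0.79104… → 0.79
M = (67-67)/67 = 0/67 = 0 → 0.00
Y = (67-8)/67 = 59/67 = 0.88059… → 0.88
= CMYK(0.79, 0.00, 0.88, 0.74)


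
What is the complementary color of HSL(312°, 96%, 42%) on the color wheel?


Complement = opposite side of color wheel = hue + 180°
H' = (312 + 180) mod 360 = 132°
S and L unchanged.
= HSL(132°, 96%, 42%)


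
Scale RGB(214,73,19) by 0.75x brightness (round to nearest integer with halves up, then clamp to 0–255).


Multiply each channel by 0.75, round half up, clamp to [0, 255]
R: 214×0.75 = 160.5 → round → 161
G: 73×0.75 = 54.75 → round → 55
B: 19×0.75 = 14.25 → round → 14
= RGB(161, 55, 14)


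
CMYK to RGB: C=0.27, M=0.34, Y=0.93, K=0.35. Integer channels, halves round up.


R = 255 × (1-C) × (1-K) = 255 × 0.73 × 0.65 = 120.9975 → 121
G = 255 × (1-M) × (1-K) = 255 × 0.66 × 0.65 = 109.395 → 109
B = 255 × (1-Y) × (1-K) = 255 × 0.07 × 0.65 = 11.6025 → 12
= RGB(121, 109, 12)


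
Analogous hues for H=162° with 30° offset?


Base hue: 162°
Left analog: (162 - 30) mod 360 = 132°
Right analog: (162 + 30) mod 360 = 192°
Analogous hues = 132° and 192°


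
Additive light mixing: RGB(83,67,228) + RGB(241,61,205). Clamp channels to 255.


Additive: each channel = min(255, C₁+C₂)
R: 83+241 = 324 → 255
G: 67+61 = 128 → 128
B: 228+205 = 433 → 255
= RGB(255, 128, 255)


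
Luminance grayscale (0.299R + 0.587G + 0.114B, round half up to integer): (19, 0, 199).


Gray = 0.299×R + 0.587×G + 0.114×B
Gray = 0.299×19 + 0.587×0 + 0.114×199
Gray = 5.681 + 0.000 + 22.686
Gray = 28.367 → round half up → 28
Gray = 28


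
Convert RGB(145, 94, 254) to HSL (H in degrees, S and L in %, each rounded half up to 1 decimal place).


Normalize: R'=145/255≈0.5686, G'=94/255≈0.3686, B'=254/255≈0.9961
Max=254/255, Min=94/255, Δ=Max-Min=160/255
L = (Max+Min)/2 = (254+94)/510 = 348/510 = 0.68235… → L = 68.2%
L > 0.5 → S = Δ/(2-Max-Min) = 160/(510-254-94) = 160/162 = 0.98765… → S = 98.8%
(the 1/255 factors cancel in S and H, so raw channel differences can be used)
Max is B' → H = 60 × ((R-G)/Δ + 4) = 60 × ((145-94)/160 + 4)
  51/160 + 4 = 0.3187… + 4 = 4.3187…
  H = 60 × 4.3187… = 259.125° → H = 259.1°
= HSL(259.1°, 98.8%, 68.2%)


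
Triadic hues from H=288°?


Triadic: equally spaced at 120° intervals
H1 = 288°
H2 = (288 + 120) mod 360 = 48°
H3 = (288 + 240) mod 360 = 168°
Triadic = 288°, 48°, 168°


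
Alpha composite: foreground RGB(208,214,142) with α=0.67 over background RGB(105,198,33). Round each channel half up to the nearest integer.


C = α×F + (1-α)×B, with 1-α = 0.33
R: 0.67×208 + 0.33×105 = 139.36 + 34.65 = 174.01 → 174
G: 0.67×214 + 0.33×198 = 143.38 + 65.34 = 208.72 → 209
B: 0.67×142 + 0.33×33 = 95.14 + 10.89 = 106.03 → 106
= RGB(174, 209, 106)


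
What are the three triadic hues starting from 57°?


Triadic: equally spaced at 120° intervals
H1 = 57°
H2 = (57 + 120) mod 360 = 177°
H3 = (57 + 240) mod 360 = 297°
Triadic = 57°, 177°, 297°


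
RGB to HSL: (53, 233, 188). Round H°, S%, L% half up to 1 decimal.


Normalize: R'=53/255≈0.2078, G'=233/255≈0.9137, B'=188/255≈0.7373
Max=233/255, Min=53/255, Δ=Max-Min=180/255
L = (Max+Min)/2 = (233+53)/510 = 286/510 = 0.56078… → L = 56.1%
L > 0.5 → S = Δ/(2-Max-Min) = 180/(510-233-53) = 180/224 = 0.80357… → S = 80.4%
(the 1/255 factors cancel in S and H, so raw channel differences can be used)
Max is G' → H = 60 × ((B-R)/Δ + 2) = 60 × ((188-53)/180 + 2)
  135/180 + 2 = 0.75 + 2 = 2.75
  H = 60 × 2.75 = 165° → H = 165.0°
= HSL(165.0°, 80.4%, 56.1%)


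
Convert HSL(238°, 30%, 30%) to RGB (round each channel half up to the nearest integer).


H=238°, S=0.30, L=0.30
C = (1-|2L-1|)×S = (1-|-0.40|)×0.30 = 0.18
H' = H/60 = 238/60 ≈ 3.9667; X = C×(1-|H' mod 2 - 1|) = 0.006
m = L - C/2 = 0.30 - 0.09 = 0.21
Sector ⌊H'⌋ = 3 → (R',G',B') = (0.0, 0.006, 0.18)
RGB = ((R'+m)×255, (G'+m)×255, (B'+m)×255) = (53.55, 55.08, 99.45)
Round half up → RGB(54, 55, 99)


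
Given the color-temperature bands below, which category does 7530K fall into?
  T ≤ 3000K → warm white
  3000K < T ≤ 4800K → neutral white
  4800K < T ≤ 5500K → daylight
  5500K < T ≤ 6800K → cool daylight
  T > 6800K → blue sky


Temperature: 7530K
7530K > 6800K → blue sky
Classification: blue sky


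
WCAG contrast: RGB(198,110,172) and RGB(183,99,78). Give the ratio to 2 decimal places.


Linearize each sRGB channel c=v/255: c/12.92 if c ≤ 0.04045 else ((c+0.055)/1.055)^2.4
L = 0.2126×R_lin + 0.7152×G_lin + 0.0722×B_lin
Color 1 (198,110,172):
  R=198: 198/255≈0.7765 > 0.04045 → ((0.7765+0.055)/1.055)^2.4 ≈ 0.56471
  G=110: 110/255≈0.4314 > 0.04045 → ((0.4314+0.055)/1.055)^2.4 ≈ 0.15593
  B=172: 172/255≈0.6745 > 0.04045 → ((0.6745+0.055)/1.055)^2.4 ≈ 0.41254
  L1 = 0.2126×0.56471 + 0.7152×0.15593 + 0.0722×0.41254 ≈ 0.26136
Color 2 (183,99,78):
  R=183: 183/255≈0.7176 > 0.04045 → ((0.7176+0.055)/1.055)^2.4 ≈ 0.47353
  G=99: 99/255≈0.3882 > 0.04045 → ((0.3882+0.055)/1.055)^2.4 ≈ 0.12477
  B=78: 78/255≈0.3059 > 0.04045 → ((0.3059+0.055)/1.055)^2.4 ≈ 0.07619
  L2 = 0.2126×0.47353 + 0.7152×0.12477 + 0.0722×0.07619 ≈ 0.19541
Lighter = 0.26136, Darker = 0.19541
Ratio = (L_lighter + 0.05) / (L_darker + 0.05)
Ratio = (0.26136 + 0.05) / (0.19541 + 0.05) = 0.31136 / 0.24541 ≈ 1.2687
Ratio ≈ 1.27:1


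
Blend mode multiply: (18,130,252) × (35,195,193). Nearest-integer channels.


Multiply: C = A×B/255, rounded to nearest integer
R: 18×35/255 = 630/255 ≈ 2.471 → 2
G: 130×195/255 = 25350/255 ≈ 99.412 → 99
B: 252×193/255 = 48636/255 ≈ 190.729 → 191
= RGB(2, 99, 191)


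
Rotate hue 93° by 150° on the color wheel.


New hue = (H + rotation) mod 360
New hue = (93 + 150) mod 360
= 243 mod 360
= 243°


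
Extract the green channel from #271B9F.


Color: #271B9F
R = 27 = 39
G = 1B = 27
B = 9F = 159
Green = 27


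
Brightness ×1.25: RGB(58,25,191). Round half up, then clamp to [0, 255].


Multiply each channel by 1.25, round half up, clamp to [0, 255]
R: 58×1.25 = 72.5 → round → 73
G: 25×1.25 = 31.25 → round → 31
B: 191×1.25 = 238.75 → round → 239
= RGB(73, 31, 239)


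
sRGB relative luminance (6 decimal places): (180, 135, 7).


Linearize each channel (sRGB transfer function): c = v/255; c_lin = c/12.92 if c ≤ 0.04045, else ((c+0.055)/1.055)^2.4
  R: 180/255 ≈ 0.705882 > 0.04045 → ((0.705882+0.055)/1.055)^2.4 ≈ 0.456411
  G: 135/255 ≈ 0.529412 > 0.04045 → ((0.529412+0.055)/1.055)^2.4 ≈ 0.242281
  B: 7/255 ≈ 0.027451 ≤ 0.04045 → 0.027451/12.92 ≈ 0.002125
R_lin = 0.456411, G_lin = 0.242281, B_lin = 0.002125
L = 0.2126×R + 0.7152×G + 0.0722×B
L = 0.2126×0.456411 + 0.7152×0.242281 + 0.0722×0.002125
L ≈ 0.270466


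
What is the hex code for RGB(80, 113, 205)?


R = 80 → 50 (hex)
G = 113 → 71 (hex)
B = 205 → CD (hex)
Hex = #5071CD


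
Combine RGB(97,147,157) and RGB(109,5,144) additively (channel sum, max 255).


Additive: each channel = min(255, C₁+C₂)
R: 97+109 = 206 → 206
G: 147+5 = 152 → 152
B: 157+144 = 301 → 255
= RGB(206, 152, 255)


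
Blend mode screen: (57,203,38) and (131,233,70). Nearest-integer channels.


Screen: C = 255 - (255-A)×(255-B)/255, rounded to nearest integer
R: 255 - (255-57)×(255-131)/255 = 255 - 24552/255 ≈ 255 - 96.282 = 158.718 → 159
G: 255 - (255-203)×(255-233)/255 = 255 - 1144/255 ≈ 255 - 4.486 = 250.514 → 251
B: 255 - (255-38)×(255-70)/255 = 255 - 40145/255 ≈ 255 - 157.431 = 97.569 → 98
= RGB(159, 251, 98)


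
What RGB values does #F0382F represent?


F0 → 240 (R)
38 → 56 (G)
2F → 47 (B)
= RGB(240, 56, 47)


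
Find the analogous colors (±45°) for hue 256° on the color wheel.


Base hue: 256°
Left analog: (256 - 45) mod 360 = 211°
Right analog: (256 + 45) mod 360 = 301°
Analogous hues = 211° and 301°


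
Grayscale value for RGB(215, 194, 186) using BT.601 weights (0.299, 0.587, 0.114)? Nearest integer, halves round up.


Gray = 0.299×R + 0.587×G + 0.114×B
Gray = 0.299×215 + 0.587×194 + 0.114×186
Gray = 64.285 + 113.878 + 21.204
Gray = 199.367 → round half up → 199
Gray = 199


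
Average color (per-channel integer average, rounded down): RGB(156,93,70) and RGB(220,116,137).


Midpoint: each channel = ⌊(C₁+C₂)/2⌋
R: ⌊(156+220)/2⌋ = 188
G: ⌊(93+116)/2⌋ = 104
B: ⌊(70+137)/2⌋ = 103
= RGB(188, 104, 103)


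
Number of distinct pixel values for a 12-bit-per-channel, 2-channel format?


Total bits = 12 bits/channel × 2 channels = 24 bits
Distinct pixel values = 2^24
= 16,777,216 pixel values


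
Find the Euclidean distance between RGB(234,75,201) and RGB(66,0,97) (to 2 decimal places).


d = √[(R₁-R₂)² + (G₁-G₂)² + (B₁-B₂)²]
d = √[(234-66)² + (75-0)² + (201-97)²]
d = √[28224 + 5625 + 10816]
d = √44665
d ≈ 211.34


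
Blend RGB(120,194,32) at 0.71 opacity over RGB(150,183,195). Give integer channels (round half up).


C = α×F + (1-α)×B, with 1-α = 0.29
R: 0.71×120 + 0.29×150 = 85.20 + 43.50 = 128.70 → 129
G: 0.71×194 + 0.29×183 = 137.74 + 53.07 = 190.81 → 191
B: 0.71×32 + 0.29×195 = 22.72 + 56.55 = 79.27 → 79
= RGB(129, 191, 79)


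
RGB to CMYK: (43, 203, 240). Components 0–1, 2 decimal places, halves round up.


R'=43/255≈0.1686, G'=203/255≈0.7961, B'=240/255≈0.9412
K = 1 - max(R',G',B') = 1 - 240/255 = 15/255 = 0.05882… → 0.06
(1-R'-K)/(1-K) simplifies to (max-R)/max with max = 240:
C = (240-43)/240 = 197/240 = 0.82083… → 0.82
M = (240-203)/240 = 37/240 = 0.15416… → 0.15
Y = (240-240)/240 = 0/240 = 0 → 0.00
= CMYK(0.82, 0.15, 0.00, 0.06)


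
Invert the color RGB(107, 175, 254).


Invert: (255-R, 255-G, 255-B)
R: 255-107 = 148
G: 255-175 = 80
B: 255-254 = 1
= RGB(148, 80, 1)


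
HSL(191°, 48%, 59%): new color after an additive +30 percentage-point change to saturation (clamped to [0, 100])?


Original S = 48%
Adjustment = +30 percentage points
New S = 48 + (30) = 78
Clamp to [0, 100] → 78
= HSL(191°, 78%, 59%)


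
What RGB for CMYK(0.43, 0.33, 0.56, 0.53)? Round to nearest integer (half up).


R = 255 × (1-C) × (1-K) = 255 × 0.57 × 0.47 = 68.3145 → 68
G = 255 × (1-M) × (1-K) = 255 × 0.67 × 0.47 = 80.2995 → 80
B = 255 × (1-Y) × (1-K) = 255 × 0.44 × 0.47 = 52.734 → 53
= RGB(68, 80, 53)


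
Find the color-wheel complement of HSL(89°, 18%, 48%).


Complement = opposite side of color wheel = hue + 180°
H' = (89 + 180) mod 360 = 269°
S and L unchanged.
= HSL(269°, 18%, 48%)


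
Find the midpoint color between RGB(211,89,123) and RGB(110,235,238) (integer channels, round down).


Midpoint: each channel = ⌊(C₁+C₂)/2⌋
R: ⌊(211+110)/2⌋ = 160
G: ⌊(89+235)/2⌋ = 162
B: ⌊(123+238)/2⌋ = 180
= RGB(160, 162, 180)


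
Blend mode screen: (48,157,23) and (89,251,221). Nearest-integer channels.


Screen: C = 255 - (255-A)×(255-B)/255, rounded to nearest integer
R: 255 - (255-48)×(255-89)/255 = 255 - 34362/255 ≈ 255 - 134.753 = 120.247 → 120
G: 255 - (255-157)×(255-251)/255 = 255 - 392/255 ≈ 255 - 1.537 = 253.463 → 253
B: 255 - (255-23)×(255-221)/255 = 255 - 7888/255 ≈ 255 - 30.933 = 224.067 → 224
= RGB(120, 253, 224)


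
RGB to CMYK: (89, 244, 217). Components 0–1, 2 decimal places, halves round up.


R'=89/255≈0.3490, G'=244/255≈0.9569, B'=217/255≈0.8510
K = 1 - max(R',G',B') = 1 - 244/255 = 11/255 = 0.04313… → 0.04
(1-R'-K)/(1-K) simplifies to (max-R)/max with max = 244:
C = (244-89)/244 = 155/244 = 0.63524… → 0.64
M = (244-244)/244 = 0/244 = 0 → 0.00
Y = (244-217)/244 = 27/244 = 0.11065… → 0.11
= CMYK(0.64, 0.00, 0.11, 0.04)


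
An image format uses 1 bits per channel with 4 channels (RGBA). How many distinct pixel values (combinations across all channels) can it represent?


Total bits = 1 bits/channel × 4 channels = 4 bits
Distinct pixel values = 2^4
= 16 pixel values


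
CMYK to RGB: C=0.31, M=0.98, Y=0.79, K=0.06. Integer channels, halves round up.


R = 255 × (1-C) × (1-K) = 255 × 0.69 × 0.94 = 165.393 → 165
G = 255 × (1-M) × (1-K) = 255 × 0.02 × 0.94 = 4.794 → 5
B = 255 × (1-Y) × (1-K) = 255 × 0.21 × 0.94 = 50.337 → 50
= RGB(165, 5, 50)


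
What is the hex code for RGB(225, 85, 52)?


R = 225 → E1 (hex)
G = 85 → 55 (hex)
B = 52 → 34 (hex)
Hex = #E15534


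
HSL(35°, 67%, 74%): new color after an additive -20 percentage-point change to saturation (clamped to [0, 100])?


Original S = 67%
Adjustment = -20 percentage points
New S = 67 + (-20) = 47
Clamp to [0, 100] → 47
= HSL(35°, 47%, 74%)


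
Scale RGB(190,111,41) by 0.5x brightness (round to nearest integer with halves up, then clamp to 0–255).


Multiply each channel by 0.5, round half up, clamp to [0, 255]
R: 190×0.5 = 95
G: 111×0.5 = 55.5 → round → 56
B: 41×0.5 = 20.5 → round → 21
= RGB(95, 56, 21)
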